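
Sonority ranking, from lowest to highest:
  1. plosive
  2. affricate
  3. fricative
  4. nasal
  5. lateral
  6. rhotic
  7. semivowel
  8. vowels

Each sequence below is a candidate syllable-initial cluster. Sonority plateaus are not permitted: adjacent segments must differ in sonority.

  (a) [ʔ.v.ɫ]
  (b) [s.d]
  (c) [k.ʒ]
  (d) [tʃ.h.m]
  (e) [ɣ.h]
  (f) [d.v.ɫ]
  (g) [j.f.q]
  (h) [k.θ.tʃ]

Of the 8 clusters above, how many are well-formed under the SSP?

(a) 1-3-5 → obeys
(b) 3-1 → violates
(c) 1-3 → obeys
(d) 2-3-4 → obeys
(e) 3-3 → violates
(f) 1-3-5 → obeys
(g) 7-3-1 → violates
(h) 1-3-2 → violates

4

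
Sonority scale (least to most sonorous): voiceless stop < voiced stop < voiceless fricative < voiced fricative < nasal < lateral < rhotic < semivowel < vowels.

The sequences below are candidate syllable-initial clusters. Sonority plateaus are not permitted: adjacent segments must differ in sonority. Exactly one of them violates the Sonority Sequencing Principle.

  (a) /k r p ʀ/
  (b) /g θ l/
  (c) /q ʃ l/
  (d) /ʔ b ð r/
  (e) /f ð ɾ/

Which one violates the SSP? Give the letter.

a

(a) sonority 1-7-1-7: ill-formed.
(b) sonority 2-3-6: well-formed.
(c) sonority 1-3-6: well-formed.
(d) sonority 1-2-4-7: well-formed.
(e) sonority 3-4-7: well-formed.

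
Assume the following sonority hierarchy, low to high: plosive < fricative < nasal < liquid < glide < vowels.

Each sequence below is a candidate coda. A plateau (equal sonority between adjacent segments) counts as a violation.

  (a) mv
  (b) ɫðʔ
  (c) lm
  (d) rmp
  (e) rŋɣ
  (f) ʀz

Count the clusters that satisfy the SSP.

6

(a) sonority 3-2: well-formed.
(b) sonority 4-2-1: well-formed.
(c) sonority 4-3: well-formed.
(d) sonority 4-3-1: well-formed.
(e) sonority 4-3-2: well-formed.
(f) sonority 4-2: well-formed.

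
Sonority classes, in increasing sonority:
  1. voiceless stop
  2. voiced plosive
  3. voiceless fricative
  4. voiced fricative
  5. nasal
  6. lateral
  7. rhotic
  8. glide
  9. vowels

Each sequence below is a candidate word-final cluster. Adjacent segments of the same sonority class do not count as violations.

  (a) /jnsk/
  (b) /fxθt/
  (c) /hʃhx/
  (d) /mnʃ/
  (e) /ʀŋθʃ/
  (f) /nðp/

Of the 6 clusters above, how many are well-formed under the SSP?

6

(a) /jnsk/: profile 8-5-3-1 — obeys.
(b) /fxθt/: profile 3-3-3-1 — obeys.
(c) /hʃhx/: profile 3-3-3-3 — obeys.
(d) /mnʃ/: profile 5-5-3 — obeys.
(e) /ʀŋθʃ/: profile 7-5-3-3 — obeys.
(f) /nðp/: profile 5-4-1 — obeys.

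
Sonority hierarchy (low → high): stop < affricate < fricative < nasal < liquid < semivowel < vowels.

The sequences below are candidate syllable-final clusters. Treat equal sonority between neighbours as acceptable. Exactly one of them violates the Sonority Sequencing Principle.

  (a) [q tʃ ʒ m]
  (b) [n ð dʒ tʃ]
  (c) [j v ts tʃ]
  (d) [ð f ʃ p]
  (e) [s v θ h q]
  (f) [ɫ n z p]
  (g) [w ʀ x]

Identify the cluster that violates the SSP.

a

(a) sonority 1-2-3-4: ill-formed.
(b) sonority 4-3-2-2: well-formed.
(c) sonority 6-3-2-2: well-formed.
(d) sonority 3-3-3-1: well-formed.
(e) sonority 3-3-3-3-1: well-formed.
(f) sonority 5-4-3-1: well-formed.
(g) sonority 6-5-3: well-formed.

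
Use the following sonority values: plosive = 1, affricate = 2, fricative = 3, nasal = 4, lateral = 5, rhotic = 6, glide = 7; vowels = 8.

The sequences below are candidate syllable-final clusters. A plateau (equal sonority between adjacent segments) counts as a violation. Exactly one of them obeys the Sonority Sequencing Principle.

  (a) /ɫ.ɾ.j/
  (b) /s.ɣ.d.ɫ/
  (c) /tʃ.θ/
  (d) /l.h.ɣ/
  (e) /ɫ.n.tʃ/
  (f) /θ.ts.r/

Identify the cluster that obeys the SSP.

e

(a) sonority 5-6-7: ill-formed.
(b) sonority 3-3-1-5: ill-formed.
(c) sonority 2-3: ill-formed.
(d) sonority 5-3-3: ill-formed.
(e) sonority 5-4-2: well-formed.
(f) sonority 3-2-6: ill-formed.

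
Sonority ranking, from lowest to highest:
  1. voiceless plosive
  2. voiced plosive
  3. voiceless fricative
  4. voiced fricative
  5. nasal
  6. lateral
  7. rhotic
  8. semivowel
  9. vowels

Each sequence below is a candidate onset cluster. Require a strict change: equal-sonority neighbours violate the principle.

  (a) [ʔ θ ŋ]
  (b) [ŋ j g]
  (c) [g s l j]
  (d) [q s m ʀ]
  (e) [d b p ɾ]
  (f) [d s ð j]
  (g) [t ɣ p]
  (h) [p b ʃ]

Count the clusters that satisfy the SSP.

(a) 1-3-5 → obeys
(b) 5-8-2 → violates
(c) 2-3-6-8 → obeys
(d) 1-3-5-7 → obeys
(e) 2-2-1-7 → violates
(f) 2-3-4-8 → obeys
(g) 1-4-1 → violates
(h) 1-2-3 → obeys

5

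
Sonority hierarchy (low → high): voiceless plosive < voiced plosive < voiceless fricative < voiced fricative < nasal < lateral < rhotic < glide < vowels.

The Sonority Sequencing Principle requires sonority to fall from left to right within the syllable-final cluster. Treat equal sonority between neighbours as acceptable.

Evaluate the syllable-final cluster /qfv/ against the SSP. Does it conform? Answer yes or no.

/q/ is a voiceless plosive (sonority 1).
/f/ is a voiceless fricative (sonority 3).
/v/ is a voiced fricative (sonority 4).
The profile is 1-3-4. Between /q/ (1) and /f/ (3) sonority does not fall, so the cluster violates the SSP.

no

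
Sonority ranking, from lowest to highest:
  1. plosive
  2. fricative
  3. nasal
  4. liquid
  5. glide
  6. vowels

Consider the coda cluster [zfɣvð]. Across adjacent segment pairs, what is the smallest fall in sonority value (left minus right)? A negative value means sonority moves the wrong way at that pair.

/z/: fricative = 2.
/f/: fricative = 2.
/ɣ/: fricative = 2.
/v/: fricative = 2.
/ð/: fricative = 2.
/z/→/f/: change +0.
/f/→/ɣ/: change +0.
/ɣ/→/v/: change +0.
/v/→/ð/: change +0.
Minimum = 0.

0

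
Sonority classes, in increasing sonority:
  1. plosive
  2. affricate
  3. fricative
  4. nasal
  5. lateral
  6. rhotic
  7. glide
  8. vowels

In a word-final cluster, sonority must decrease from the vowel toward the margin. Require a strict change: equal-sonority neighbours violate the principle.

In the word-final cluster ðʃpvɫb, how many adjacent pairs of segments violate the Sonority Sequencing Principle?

3

/ð/: fricative = 3.
/ʃ/: fricative = 3.
/p/: plosive = 1.
/v/: fricative = 3.
/ɫ/: lateral = 5.
/b/: plosive = 1.
/ð/→/ʃ/: 3→3 (plateau) — violation.
/ʃ/→/p/: 3→1 (falls) — ok.
/p/→/v/: 1→3 (does not fall) — violation.
/v/→/ɫ/: 3→5 (does not fall) — violation.
/ɫ/→/b/: 5→1 (falls) — ok.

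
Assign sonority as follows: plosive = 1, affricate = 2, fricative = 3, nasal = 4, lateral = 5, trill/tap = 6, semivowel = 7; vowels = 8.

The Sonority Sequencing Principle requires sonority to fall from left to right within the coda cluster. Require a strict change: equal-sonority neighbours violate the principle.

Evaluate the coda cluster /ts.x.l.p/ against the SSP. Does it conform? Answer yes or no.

/ts/ is an affricate (sonority 2).
/x/ is a fricative (sonority 3).
/l/ is a lateral (sonority 5).
/p/ is a plosive (sonority 1).
The profile is 2-3-5-1. Between /ts/ (2) and /x/ (3) sonority does not fall, so the cluster violates the SSP.

no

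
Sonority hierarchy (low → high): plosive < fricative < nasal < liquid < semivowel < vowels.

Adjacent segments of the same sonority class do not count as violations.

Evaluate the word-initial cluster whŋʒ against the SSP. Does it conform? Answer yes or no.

no

/w/ — semivowel, sonority 5.
/h/ — fricative, sonority 2.
/ŋ/ — nasal, sonority 3.
/ʒ/ — fricative, sonority 2.
The profile is 5-2-3-2. Between /w/ (5) and /h/ (2) sonority does not rise, so the cluster violates the SSP.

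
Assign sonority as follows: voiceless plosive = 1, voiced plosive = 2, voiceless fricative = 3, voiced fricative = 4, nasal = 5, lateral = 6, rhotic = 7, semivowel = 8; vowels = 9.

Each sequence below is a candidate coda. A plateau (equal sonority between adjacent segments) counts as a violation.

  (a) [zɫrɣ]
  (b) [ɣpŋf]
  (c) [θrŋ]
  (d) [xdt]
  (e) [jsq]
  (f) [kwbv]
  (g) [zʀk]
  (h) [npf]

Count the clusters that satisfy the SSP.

2

(a) 4-6-7-4 → violates
(b) 4-1-5-3 → violates
(c) 3-7-5 → violates
(d) 3-2-1 → obeys
(e) 8-3-1 → obeys
(f) 1-8-2-4 → violates
(g) 4-7-1 → violates
(h) 5-1-3 → violates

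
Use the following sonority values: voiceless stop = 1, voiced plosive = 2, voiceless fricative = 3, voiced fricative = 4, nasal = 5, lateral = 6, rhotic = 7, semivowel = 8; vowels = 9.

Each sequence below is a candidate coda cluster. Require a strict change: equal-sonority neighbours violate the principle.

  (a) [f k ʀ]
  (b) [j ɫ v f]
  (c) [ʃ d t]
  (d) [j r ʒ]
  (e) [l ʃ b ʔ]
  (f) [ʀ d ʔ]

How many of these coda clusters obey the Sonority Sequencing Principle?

5

(a) sonority 3-1-7: ill-formed.
(b) sonority 8-6-4-3: well-formed.
(c) sonority 3-2-1: well-formed.
(d) sonority 8-7-4: well-formed.
(e) sonority 6-3-2-1: well-formed.
(f) sonority 7-2-1: well-formed.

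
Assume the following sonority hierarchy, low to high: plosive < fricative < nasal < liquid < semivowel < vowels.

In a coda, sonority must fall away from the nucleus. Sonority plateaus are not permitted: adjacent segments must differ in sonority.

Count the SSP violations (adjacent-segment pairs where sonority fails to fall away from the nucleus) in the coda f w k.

/f/: fricative = 2.
/w/: semivowel = 5.
/k/: plosive = 1.
/f/→/w/: 2→5 (does not fall) — violation.
/w/→/k/: 5→1 (falls) — ok.

1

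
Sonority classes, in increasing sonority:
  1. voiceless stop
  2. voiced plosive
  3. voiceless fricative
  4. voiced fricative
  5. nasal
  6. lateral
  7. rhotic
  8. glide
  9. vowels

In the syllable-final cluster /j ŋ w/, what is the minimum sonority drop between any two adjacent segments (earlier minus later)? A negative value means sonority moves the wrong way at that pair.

-3

/j/ is a glide (sonority 8).
/ŋ/ is a nasal (sonority 5).
/w/ is a glide (sonority 8).
/j/→/ŋ/: change +3.
/ŋ/→/w/: change -3.
Minimum = -3.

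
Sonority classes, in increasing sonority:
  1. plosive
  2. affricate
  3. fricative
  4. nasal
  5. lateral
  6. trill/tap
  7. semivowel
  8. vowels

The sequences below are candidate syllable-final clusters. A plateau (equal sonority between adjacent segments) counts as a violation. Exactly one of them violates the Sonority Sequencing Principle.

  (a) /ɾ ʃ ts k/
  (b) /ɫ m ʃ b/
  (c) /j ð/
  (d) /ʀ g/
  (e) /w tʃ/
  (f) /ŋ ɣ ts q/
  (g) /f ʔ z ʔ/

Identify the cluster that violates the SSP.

(a) /ɾ ʃ ts k/: profile 6-3-2-1 — obeys.
(b) /ɫ m ʃ b/: profile 5-4-3-1 — obeys.
(c) /j ð/: profile 7-3 — obeys.
(d) /ʀ g/: profile 6-1 — obeys.
(e) /w tʃ/: profile 7-2 — obeys.
(f) /ŋ ɣ ts q/: profile 4-3-2-1 — obeys.
(g) /f ʔ z ʔ/: profile 3-1-3-1 — violates.

g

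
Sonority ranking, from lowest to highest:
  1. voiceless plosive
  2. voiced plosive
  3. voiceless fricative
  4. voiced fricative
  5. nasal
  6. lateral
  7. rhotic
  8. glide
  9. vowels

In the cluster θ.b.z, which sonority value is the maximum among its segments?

/θ/ is a voiceless fricative (sonority 3).
/b/ is a voiced plosive (sonority 2).
/z/ is a voiced fricative (sonority 4).
The maximum is 4.

4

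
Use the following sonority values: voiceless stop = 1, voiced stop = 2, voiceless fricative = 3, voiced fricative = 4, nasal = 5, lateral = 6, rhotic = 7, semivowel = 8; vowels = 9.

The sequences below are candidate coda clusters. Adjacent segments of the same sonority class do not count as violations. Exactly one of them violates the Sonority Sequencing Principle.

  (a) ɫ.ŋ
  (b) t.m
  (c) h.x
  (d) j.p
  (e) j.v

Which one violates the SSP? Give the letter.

(a) 6-5 → obeys
(b) 1-5 → violates
(c) 3-3 → obeys
(d) 8-1 → obeys
(e) 8-4 → obeys

b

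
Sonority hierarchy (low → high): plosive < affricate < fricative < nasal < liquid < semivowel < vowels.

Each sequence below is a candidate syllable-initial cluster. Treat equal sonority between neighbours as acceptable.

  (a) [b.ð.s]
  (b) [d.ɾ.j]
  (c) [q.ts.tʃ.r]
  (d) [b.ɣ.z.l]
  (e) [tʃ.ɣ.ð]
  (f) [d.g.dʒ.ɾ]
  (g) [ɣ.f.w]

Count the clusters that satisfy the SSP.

(a) [b.ð.s]: profile 1-3-3 — obeys.
(b) [d.ɾ.j]: profile 1-5-6 — obeys.
(c) [q.ts.tʃ.r]: profile 1-2-2-5 — obeys.
(d) [b.ɣ.z.l]: profile 1-3-3-5 — obeys.
(e) [tʃ.ɣ.ð]: profile 2-3-3 — obeys.
(f) [d.g.dʒ.ɾ]: profile 1-1-2-5 — obeys.
(g) [ɣ.f.w]: profile 3-3-6 — obeys.

7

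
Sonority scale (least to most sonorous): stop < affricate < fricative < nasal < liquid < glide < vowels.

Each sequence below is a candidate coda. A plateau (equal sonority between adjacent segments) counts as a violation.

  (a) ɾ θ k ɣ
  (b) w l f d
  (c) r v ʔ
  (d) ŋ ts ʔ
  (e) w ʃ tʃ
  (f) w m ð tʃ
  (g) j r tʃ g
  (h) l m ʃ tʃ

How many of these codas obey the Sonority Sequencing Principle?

(a) ɾ θ k ɣ: profile 5-3-1-3 — violates.
(b) w l f d: profile 6-5-3-1 — obeys.
(c) r v ʔ: profile 5-3-1 — obeys.
(d) ŋ ts ʔ: profile 4-2-1 — obeys.
(e) w ʃ tʃ: profile 6-3-2 — obeys.
(f) w m ð tʃ: profile 6-4-3-2 — obeys.
(g) j r tʃ g: profile 6-5-2-1 — obeys.
(h) l m ʃ tʃ: profile 5-4-3-2 — obeys.

7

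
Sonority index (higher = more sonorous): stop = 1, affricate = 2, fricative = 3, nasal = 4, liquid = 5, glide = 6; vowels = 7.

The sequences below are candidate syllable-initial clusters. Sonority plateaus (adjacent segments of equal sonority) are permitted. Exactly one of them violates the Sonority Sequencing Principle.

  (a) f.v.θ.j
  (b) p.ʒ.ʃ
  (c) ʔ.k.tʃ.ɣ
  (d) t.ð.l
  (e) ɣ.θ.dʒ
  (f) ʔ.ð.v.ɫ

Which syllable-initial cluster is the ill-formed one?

(a) 3-3-3-6 → obeys
(b) 1-3-3 → obeys
(c) 1-1-2-3 → obeys
(d) 1-3-5 → obeys
(e) 3-3-2 → violates
(f) 1-3-3-5 → obeys

e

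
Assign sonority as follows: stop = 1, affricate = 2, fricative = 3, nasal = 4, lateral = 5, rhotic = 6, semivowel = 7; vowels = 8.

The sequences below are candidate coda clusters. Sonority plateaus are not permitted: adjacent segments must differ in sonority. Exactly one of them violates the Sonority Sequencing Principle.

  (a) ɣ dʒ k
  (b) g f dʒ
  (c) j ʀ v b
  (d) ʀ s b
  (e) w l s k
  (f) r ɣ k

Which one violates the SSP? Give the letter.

(a) ɣ dʒ k: profile 3-2-1 — obeys.
(b) g f dʒ: profile 1-3-2 — violates.
(c) j ʀ v b: profile 7-6-3-1 — obeys.
(d) ʀ s b: profile 6-3-1 — obeys.
(e) w l s k: profile 7-5-3-1 — obeys.
(f) r ɣ k: profile 6-3-1 — obeys.

b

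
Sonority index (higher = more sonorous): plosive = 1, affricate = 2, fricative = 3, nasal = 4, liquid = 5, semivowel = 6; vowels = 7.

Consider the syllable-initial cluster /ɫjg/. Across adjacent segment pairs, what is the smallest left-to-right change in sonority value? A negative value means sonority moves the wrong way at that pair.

-5

/ɫ/ — liquid, sonority 5.
/j/ — semivowel, sonority 6.
/g/ — plosive, sonority 1.
/ɫ/→/j/: change +1.
/j/→/g/: change -5.
Minimum = -5.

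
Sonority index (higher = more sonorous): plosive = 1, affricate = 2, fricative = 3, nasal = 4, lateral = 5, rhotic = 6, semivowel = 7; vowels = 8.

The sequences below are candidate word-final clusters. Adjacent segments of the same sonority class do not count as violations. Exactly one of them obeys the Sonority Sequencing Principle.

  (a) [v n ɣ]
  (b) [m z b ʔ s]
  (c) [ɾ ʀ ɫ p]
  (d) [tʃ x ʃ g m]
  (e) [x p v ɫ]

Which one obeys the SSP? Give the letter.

(a) 3-4-3 → violates
(b) 4-3-1-1-3 → violates
(c) 6-6-5-1 → obeys
(d) 2-3-3-1-4 → violates
(e) 3-1-3-5 → violates

c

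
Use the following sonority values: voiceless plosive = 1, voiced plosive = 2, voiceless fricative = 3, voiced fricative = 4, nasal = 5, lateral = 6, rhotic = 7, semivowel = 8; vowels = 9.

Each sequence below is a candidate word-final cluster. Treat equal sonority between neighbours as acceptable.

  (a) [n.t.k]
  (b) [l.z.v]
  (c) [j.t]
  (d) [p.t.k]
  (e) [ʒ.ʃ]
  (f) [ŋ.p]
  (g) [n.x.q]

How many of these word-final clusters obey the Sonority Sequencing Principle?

7

(a) [n.t.k]: profile 5-1-1 — obeys.
(b) [l.z.v]: profile 6-4-4 — obeys.
(c) [j.t]: profile 8-1 — obeys.
(d) [p.t.k]: profile 1-1-1 — obeys.
(e) [ʒ.ʃ]: profile 4-3 — obeys.
(f) [ŋ.p]: profile 5-1 — obeys.
(g) [n.x.q]: profile 5-3-1 — obeys.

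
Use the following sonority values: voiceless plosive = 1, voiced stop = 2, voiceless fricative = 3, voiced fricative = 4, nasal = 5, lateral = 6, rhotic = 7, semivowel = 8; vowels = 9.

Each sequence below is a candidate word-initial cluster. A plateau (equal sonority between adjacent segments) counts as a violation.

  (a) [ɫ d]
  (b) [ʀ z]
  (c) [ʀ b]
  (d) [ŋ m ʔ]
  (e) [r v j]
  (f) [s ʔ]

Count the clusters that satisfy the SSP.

0

(a) 6-2 → violates
(b) 7-4 → violates
(c) 7-2 → violates
(d) 5-5-1 → violates
(e) 7-4-8 → violates
(f) 3-1 → violates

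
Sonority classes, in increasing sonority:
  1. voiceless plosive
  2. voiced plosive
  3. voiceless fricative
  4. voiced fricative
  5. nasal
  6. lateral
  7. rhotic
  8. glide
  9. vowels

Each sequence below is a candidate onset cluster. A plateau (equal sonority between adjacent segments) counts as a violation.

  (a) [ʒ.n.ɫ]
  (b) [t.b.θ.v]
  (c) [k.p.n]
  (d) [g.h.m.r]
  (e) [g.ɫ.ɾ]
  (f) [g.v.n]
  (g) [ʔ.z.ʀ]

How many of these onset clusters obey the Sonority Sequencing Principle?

6

(a) sonority 4-5-6: well-formed.
(b) sonority 1-2-3-4: well-formed.
(c) sonority 1-1-5: ill-formed.
(d) sonority 2-3-5-7: well-formed.
(e) sonority 2-6-7: well-formed.
(f) sonority 2-4-5: well-formed.
(g) sonority 1-4-7: well-formed.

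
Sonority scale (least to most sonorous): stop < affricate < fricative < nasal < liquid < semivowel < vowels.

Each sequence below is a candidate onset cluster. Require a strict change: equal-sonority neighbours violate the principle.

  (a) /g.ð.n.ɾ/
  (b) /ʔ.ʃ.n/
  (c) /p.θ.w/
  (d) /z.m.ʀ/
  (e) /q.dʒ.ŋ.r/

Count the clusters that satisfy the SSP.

5

(a) sonority 1-3-4-5: well-formed.
(b) sonority 1-3-4: well-formed.
(c) sonority 1-3-6: well-formed.
(d) sonority 3-4-5: well-formed.
(e) sonority 1-2-4-5: well-formed.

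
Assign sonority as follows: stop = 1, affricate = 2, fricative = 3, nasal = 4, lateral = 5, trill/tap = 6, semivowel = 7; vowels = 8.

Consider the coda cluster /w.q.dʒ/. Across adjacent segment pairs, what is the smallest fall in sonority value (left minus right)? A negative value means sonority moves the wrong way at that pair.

/w/ — semivowel, sonority 7.
/q/ — stop, sonority 1.
/dʒ/ — affricate, sonority 2.
/w/→/q/: change +6.
/q/→/dʒ/: change -1.
Minimum = -1.

-1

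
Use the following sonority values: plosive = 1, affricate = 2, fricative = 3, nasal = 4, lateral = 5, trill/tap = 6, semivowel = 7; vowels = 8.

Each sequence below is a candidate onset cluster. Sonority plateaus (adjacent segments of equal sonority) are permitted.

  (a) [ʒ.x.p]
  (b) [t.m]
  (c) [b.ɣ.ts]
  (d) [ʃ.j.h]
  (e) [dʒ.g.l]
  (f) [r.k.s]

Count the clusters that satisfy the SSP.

1

(a) 3-3-1 → violates
(b) 1-4 → obeys
(c) 1-3-2 → violates
(d) 3-7-3 → violates
(e) 2-1-5 → violates
(f) 6-1-3 → violates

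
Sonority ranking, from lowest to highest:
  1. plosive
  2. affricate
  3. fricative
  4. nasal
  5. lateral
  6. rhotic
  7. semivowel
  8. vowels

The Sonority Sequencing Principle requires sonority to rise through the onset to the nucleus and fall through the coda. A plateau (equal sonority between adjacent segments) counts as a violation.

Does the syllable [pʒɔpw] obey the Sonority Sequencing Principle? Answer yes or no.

Onset: /p/ is a plosive (sonority 1), /ʒ/ is a fricative (sonority 3); then the nucleus /ɔ/ (sonority 8).
Onset profile 1-3-8 — rises to the nucleus.
Coda: /p/ is a plosive (sonority 1), /w/ is a semivowel (sonority 7).
Coda profile 8-1-7 — does not strictly fall throughout.

no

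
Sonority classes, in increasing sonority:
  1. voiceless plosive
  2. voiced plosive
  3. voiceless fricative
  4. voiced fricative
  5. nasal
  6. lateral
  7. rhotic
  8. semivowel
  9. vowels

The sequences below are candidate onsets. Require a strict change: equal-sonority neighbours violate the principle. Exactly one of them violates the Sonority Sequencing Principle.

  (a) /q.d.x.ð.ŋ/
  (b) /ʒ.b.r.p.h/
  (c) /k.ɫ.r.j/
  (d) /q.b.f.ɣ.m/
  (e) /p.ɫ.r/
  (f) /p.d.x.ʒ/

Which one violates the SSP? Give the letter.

(a) 1-2-3-4-5 → obeys
(b) 4-2-7-1-3 → violates
(c) 1-6-7-8 → obeys
(d) 1-2-3-4-5 → obeys
(e) 1-6-7 → obeys
(f) 1-2-3-4 → obeys

b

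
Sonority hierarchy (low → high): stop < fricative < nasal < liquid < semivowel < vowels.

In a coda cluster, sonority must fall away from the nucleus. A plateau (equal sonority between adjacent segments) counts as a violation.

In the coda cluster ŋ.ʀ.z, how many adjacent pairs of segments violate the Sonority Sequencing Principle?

1

/ŋ/ — nasal, sonority 3.
/ʀ/ — liquid, sonority 4.
/z/ — fricative, sonority 2.
/ŋ/→/ʀ/: 3→4 (does not fall) — violation.
/ʀ/→/z/: 4→2 (falls) — ok.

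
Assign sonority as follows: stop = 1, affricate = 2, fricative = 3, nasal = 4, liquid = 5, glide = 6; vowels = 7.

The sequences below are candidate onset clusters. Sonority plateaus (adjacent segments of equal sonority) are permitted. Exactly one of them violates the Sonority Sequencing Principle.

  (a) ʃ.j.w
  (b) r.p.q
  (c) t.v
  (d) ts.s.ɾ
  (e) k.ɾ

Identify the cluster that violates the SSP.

b

(a) sonority 3-6-6: well-formed.
(b) sonority 5-1-1: ill-formed.
(c) sonority 1-3: well-formed.
(d) sonority 2-3-5: well-formed.
(e) sonority 1-5: well-formed.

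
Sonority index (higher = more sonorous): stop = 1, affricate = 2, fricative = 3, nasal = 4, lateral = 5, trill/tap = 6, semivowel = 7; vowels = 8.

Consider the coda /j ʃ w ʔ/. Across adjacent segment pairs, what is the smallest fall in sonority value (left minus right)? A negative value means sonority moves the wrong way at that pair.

-4

/j/: semivowel = 7.
/ʃ/: fricative = 3.
/w/: semivowel = 7.
/ʔ/: stop = 1.
/j/→/ʃ/: change +4.
/ʃ/→/w/: change -4.
/w/→/ʔ/: change +6.
Minimum = -4.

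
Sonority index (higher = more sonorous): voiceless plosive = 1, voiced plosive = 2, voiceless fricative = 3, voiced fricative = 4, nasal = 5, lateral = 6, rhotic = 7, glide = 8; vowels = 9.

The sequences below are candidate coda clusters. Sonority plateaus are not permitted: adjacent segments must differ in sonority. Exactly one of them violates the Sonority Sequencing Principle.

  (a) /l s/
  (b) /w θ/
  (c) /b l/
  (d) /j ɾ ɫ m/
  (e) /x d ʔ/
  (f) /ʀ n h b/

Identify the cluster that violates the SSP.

(a) 6-3 → obeys
(b) 8-3 → obeys
(c) 2-6 → violates
(d) 8-7-6-5 → obeys
(e) 3-2-1 → obeys
(f) 7-5-3-2 → obeys

c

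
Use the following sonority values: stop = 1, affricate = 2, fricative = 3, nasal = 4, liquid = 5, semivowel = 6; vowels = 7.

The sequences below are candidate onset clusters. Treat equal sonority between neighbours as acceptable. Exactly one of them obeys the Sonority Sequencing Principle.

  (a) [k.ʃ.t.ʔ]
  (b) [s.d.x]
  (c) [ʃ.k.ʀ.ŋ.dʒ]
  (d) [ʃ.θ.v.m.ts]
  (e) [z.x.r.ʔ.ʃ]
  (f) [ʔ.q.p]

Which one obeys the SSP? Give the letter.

(a) 1-3-1-1 → violates
(b) 3-1-3 → violates
(c) 3-1-5-4-2 → violates
(d) 3-3-3-4-2 → violates
(e) 3-3-5-1-3 → violates
(f) 1-1-1 → obeys

f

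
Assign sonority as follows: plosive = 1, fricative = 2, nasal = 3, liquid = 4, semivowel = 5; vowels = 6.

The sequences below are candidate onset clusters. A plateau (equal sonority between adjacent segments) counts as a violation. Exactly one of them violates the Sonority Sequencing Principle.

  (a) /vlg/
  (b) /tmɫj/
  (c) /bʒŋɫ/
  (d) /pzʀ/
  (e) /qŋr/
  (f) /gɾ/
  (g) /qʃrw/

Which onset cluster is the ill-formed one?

(a) /vlg/: profile 2-4-1 — violates.
(b) /tmɫj/: profile 1-3-4-5 — obeys.
(c) /bʒŋɫ/: profile 1-2-3-4 — obeys.
(d) /pzʀ/: profile 1-2-4 — obeys.
(e) /qŋr/: profile 1-3-4 — obeys.
(f) /gɾ/: profile 1-4 — obeys.
(g) /qʃrw/: profile 1-2-4-5 — obeys.

a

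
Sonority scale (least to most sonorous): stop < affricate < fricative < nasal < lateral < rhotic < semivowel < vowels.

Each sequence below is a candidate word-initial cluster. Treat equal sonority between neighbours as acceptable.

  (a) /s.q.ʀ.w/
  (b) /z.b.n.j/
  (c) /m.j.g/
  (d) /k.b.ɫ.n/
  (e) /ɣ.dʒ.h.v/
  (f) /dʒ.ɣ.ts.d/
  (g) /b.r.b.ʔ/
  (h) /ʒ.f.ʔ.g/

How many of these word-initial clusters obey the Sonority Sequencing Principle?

0

(a) sonority 3-1-6-7: ill-formed.
(b) sonority 3-1-4-7: ill-formed.
(c) sonority 4-7-1: ill-formed.
(d) sonority 1-1-5-4: ill-formed.
(e) sonority 3-2-3-3: ill-formed.
(f) sonority 2-3-2-1: ill-formed.
(g) sonority 1-6-1-1: ill-formed.
(h) sonority 3-3-1-1: ill-formed.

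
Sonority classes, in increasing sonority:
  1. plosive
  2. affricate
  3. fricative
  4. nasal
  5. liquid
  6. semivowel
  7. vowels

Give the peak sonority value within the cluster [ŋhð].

/ŋ/ is a nasal (sonority 4).
/h/ is a fricative (sonority 3).
/ð/ is a fricative (sonority 3).
The maximum is 4.

4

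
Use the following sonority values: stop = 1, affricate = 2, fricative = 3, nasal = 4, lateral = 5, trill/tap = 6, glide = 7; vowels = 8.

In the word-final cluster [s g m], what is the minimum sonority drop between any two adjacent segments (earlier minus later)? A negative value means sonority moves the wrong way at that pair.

/s/ — fricative, sonority 3.
/g/ — stop, sonority 1.
/m/ — nasal, sonority 4.
/s/→/g/: change +2.
/g/→/m/: change -3.
Minimum = -3.

-3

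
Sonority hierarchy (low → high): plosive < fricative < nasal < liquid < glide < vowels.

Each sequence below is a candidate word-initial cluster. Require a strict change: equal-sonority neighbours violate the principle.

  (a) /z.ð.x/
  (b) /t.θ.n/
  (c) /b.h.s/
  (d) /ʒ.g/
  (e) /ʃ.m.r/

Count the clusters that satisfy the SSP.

(a) sonority 2-2-2: ill-formed.
(b) sonority 1-2-3: well-formed.
(c) sonority 1-2-2: ill-formed.
(d) sonority 2-1: ill-formed.
(e) sonority 2-3-4: well-formed.

2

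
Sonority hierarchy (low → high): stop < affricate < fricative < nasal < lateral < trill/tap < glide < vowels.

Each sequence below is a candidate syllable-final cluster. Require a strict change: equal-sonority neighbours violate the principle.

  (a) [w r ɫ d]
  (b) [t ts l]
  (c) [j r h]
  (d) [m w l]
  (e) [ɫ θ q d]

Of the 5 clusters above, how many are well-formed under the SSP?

(a) [w r ɫ d]: profile 7-6-5-1 — obeys.
(b) [t ts l]: profile 1-2-5 — violates.
(c) [j r h]: profile 7-6-3 — obeys.
(d) [m w l]: profile 4-7-5 — violates.
(e) [ɫ θ q d]: profile 5-3-1-1 — violates.

2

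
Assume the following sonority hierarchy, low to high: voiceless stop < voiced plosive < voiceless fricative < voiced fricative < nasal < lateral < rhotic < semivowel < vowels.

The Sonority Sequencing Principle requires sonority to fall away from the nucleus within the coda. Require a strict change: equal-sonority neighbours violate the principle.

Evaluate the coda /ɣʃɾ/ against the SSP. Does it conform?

no

/ɣ/ is a voiced fricative (sonority 4).
/ʃ/ is a voiceless fricative (sonority 3).
/ɾ/ is a rhotic (sonority 7).
The profile is 4-3-7. Between /ʃ/ (3) and /ɾ/ (7) sonority does not fall, so the cluster violates the SSP.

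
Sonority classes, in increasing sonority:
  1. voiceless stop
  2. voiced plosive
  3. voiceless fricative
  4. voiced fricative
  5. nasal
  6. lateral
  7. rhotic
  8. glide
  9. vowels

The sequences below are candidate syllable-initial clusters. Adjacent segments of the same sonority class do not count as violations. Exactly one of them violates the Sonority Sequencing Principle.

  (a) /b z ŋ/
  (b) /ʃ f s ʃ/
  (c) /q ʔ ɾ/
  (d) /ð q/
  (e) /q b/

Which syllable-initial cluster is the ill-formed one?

d

(a) 2-4-5 → obeys
(b) 3-3-3-3 → obeys
(c) 1-1-7 → obeys
(d) 4-1 → violates
(e) 1-2 → obeys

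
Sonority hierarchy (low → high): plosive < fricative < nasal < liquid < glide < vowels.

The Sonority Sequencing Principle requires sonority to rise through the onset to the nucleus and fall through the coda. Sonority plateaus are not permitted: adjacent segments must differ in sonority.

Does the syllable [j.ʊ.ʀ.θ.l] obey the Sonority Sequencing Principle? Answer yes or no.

Onset: /j/ is a glide (sonority 5); then the nucleus /ʊ/ (sonority 6).
Onset profile 5-6 — rises to the nucleus.
Coda: /ʀ/ is a liquid (sonority 4), /θ/ is a fricative (sonority 2), /l/ is a liquid (sonority 4).
Coda profile 6-4-2-4 — does not strictly fall throughout.

no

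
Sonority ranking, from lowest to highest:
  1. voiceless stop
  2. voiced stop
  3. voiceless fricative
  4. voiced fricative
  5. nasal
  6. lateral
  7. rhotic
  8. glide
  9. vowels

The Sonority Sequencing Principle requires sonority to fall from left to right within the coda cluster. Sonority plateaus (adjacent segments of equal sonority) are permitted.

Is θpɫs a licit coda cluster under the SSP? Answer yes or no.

/θ/ is a voiceless fricative (sonority 3).
/p/ is a voiceless stop (sonority 1).
/ɫ/ is a lateral (sonority 6).
/s/ is a voiceless fricative (sonority 3).
The profile is 3-1-6-3. Between /p/ (1) and /ɫ/ (6) sonority does not fall, so the cluster violates the SSP.

no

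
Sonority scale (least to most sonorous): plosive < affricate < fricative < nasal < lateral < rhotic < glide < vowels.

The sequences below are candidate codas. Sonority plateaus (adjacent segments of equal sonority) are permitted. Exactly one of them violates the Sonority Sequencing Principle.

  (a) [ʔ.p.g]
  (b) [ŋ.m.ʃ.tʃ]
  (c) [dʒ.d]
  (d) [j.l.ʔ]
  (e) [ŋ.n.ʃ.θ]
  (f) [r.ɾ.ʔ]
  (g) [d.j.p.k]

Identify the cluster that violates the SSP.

(a) sonority 1-1-1: well-formed.
(b) sonority 4-4-3-2: well-formed.
(c) sonority 2-1: well-formed.
(d) sonority 7-5-1: well-formed.
(e) sonority 4-4-3-3: well-formed.
(f) sonority 6-6-1: well-formed.
(g) sonority 1-7-1-1: ill-formed.

g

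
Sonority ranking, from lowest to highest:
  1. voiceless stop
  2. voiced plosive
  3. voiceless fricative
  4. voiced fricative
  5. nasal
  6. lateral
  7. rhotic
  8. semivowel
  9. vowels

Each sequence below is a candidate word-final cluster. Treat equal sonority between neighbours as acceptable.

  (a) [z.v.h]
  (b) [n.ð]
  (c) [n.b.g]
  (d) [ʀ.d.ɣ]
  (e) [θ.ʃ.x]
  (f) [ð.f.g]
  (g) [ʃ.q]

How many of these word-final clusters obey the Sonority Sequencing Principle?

(a) sonority 4-4-3: well-formed.
(b) sonority 5-4: well-formed.
(c) sonority 5-2-2: well-formed.
(d) sonority 7-2-4: ill-formed.
(e) sonority 3-3-3: well-formed.
(f) sonority 4-3-2: well-formed.
(g) sonority 3-1: well-formed.

6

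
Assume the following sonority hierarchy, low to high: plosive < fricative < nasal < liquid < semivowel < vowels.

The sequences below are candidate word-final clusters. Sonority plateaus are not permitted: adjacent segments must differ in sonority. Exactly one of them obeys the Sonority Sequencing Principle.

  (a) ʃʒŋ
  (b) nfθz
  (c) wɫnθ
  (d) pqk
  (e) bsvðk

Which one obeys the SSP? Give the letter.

c

(a) sonority 2-2-3: ill-formed.
(b) sonority 3-2-2-2: ill-formed.
(c) sonority 5-4-3-2: well-formed.
(d) sonority 1-1-1: ill-formed.
(e) sonority 1-2-2-2-1: ill-formed.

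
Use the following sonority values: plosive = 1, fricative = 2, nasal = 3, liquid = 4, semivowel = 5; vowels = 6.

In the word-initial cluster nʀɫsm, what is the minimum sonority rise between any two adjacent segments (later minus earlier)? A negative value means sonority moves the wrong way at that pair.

-2

/n/ is a nasal (sonority 3).
/ʀ/ is a liquid (sonority 4).
/ɫ/ is a liquid (sonority 4).
/s/ is a fricative (sonority 2).
/m/ is a nasal (sonority 3).
/n/→/ʀ/: change +1.
/ʀ/→/ɫ/: change +0.
/ɫ/→/s/: change -2.
/s/→/m/: change +1.
Minimum = -2.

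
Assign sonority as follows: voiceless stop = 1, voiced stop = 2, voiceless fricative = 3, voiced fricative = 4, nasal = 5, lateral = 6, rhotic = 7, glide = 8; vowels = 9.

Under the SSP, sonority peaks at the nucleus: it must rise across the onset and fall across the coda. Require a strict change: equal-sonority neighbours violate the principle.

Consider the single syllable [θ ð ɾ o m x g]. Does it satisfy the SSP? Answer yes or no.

Onset: /θ/ is a voiceless fricative (sonority 3), /ð/ is a voiced fricative (sonority 4), /ɾ/ is a rhotic (sonority 7); then the nucleus /o/ (sonority 9).
Onset profile 3-4-7-9 — rises to the nucleus.
Coda: /m/ is a nasal (sonority 5), /x/ is a voiceless fricative (sonority 3), /g/ is a voiced stop (sonority 2).
Coda profile 9-5-3-2 — falls from the nucleus.

yes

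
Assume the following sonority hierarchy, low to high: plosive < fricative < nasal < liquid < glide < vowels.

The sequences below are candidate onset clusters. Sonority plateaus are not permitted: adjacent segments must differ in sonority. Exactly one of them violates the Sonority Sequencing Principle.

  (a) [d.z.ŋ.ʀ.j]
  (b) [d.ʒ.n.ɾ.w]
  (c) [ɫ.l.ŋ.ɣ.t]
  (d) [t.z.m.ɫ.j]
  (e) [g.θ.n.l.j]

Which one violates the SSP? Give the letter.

(a) [d.z.ŋ.ʀ.j]: profile 1-2-3-4-5 — obeys.
(b) [d.ʒ.n.ɾ.w]: profile 1-2-3-4-5 — obeys.
(c) [ɫ.l.ŋ.ɣ.t]: profile 4-4-3-2-1 — violates.
(d) [t.z.m.ɫ.j]: profile 1-2-3-4-5 — obeys.
(e) [g.θ.n.l.j]: profile 1-2-3-4-5 — obeys.

c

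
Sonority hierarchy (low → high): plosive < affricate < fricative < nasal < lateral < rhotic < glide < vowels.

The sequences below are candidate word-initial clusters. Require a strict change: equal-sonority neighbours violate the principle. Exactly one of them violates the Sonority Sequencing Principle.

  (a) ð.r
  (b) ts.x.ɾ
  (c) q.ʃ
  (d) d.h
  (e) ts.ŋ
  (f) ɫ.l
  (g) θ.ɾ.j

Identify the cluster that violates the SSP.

f

(a) sonority 3-6: well-formed.
(b) sonority 2-3-6: well-formed.
(c) sonority 1-3: well-formed.
(d) sonority 1-3: well-formed.
(e) sonority 2-4: well-formed.
(f) sonority 5-5: ill-formed.
(g) sonority 3-6-7: well-formed.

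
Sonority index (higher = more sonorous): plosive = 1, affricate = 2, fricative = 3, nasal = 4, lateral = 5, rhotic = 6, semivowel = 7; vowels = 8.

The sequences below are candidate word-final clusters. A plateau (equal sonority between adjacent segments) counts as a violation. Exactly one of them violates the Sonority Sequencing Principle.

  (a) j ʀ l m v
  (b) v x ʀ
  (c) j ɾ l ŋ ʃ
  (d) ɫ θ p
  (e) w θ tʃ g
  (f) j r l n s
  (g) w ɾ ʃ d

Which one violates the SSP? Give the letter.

(a) sonority 7-6-5-4-3: well-formed.
(b) sonority 3-3-6: ill-formed.
(c) sonority 7-6-5-4-3: well-formed.
(d) sonority 5-3-1: well-formed.
(e) sonority 7-3-2-1: well-formed.
(f) sonority 7-6-5-4-3: well-formed.
(g) sonority 7-6-3-1: well-formed.

b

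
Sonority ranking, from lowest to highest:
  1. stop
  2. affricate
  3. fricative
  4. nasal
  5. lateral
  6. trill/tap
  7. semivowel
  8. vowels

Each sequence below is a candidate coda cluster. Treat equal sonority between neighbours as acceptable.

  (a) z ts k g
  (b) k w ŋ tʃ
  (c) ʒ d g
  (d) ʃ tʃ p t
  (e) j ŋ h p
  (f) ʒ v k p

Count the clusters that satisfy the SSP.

5

(a) sonority 3-2-1-1: well-formed.
(b) sonority 1-7-4-2: ill-formed.
(c) sonority 3-1-1: well-formed.
(d) sonority 3-2-1-1: well-formed.
(e) sonority 7-4-3-1: well-formed.
(f) sonority 3-3-1-1: well-formed.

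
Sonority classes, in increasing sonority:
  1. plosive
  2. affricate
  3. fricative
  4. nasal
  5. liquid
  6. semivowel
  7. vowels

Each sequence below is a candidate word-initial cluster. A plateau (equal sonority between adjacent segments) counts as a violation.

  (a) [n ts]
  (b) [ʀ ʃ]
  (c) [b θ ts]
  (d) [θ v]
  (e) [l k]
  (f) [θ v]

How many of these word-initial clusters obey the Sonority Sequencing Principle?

0

(a) [n ts]: profile 4-2 — violates.
(b) [ʀ ʃ]: profile 5-3 — violates.
(c) [b θ ts]: profile 1-3-2 — violates.
(d) [θ v]: profile 3-3 — violates.
(e) [l k]: profile 5-1 — violates.
(f) [θ v]: profile 3-3 — violates.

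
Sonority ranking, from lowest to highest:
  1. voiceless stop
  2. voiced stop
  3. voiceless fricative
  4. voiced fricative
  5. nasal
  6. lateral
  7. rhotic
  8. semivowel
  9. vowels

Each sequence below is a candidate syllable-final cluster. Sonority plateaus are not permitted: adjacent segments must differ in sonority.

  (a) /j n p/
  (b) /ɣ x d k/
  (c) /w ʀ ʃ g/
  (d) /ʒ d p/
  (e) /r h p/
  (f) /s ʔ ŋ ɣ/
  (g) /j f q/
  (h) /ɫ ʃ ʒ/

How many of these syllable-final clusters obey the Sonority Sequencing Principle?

(a) 8-5-1 → obeys
(b) 4-3-2-1 → obeys
(c) 8-7-3-2 → obeys
(d) 4-2-1 → obeys
(e) 7-3-1 → obeys
(f) 3-1-5-4 → violates
(g) 8-3-1 → obeys
(h) 6-3-4 → violates

6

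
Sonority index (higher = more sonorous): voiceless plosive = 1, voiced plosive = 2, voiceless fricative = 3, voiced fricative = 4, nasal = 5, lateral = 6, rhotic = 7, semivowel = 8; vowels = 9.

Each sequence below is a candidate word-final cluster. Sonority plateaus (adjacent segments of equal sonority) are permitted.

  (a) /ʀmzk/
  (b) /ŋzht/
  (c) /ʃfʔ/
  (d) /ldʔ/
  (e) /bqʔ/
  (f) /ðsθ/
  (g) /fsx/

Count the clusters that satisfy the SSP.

(a) 7-5-4-1 → obeys
(b) 5-4-3-1 → obeys
(c) 3-3-1 → obeys
(d) 6-2-1 → obeys
(e) 2-1-1 → obeys
(f) 4-3-3 → obeys
(g) 3-3-3 → obeys

7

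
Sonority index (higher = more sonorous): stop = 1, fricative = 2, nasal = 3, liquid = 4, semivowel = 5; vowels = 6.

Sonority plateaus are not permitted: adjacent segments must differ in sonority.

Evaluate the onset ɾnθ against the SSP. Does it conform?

/ɾ/: liquid = 4.
/n/: nasal = 3.
/θ/: fricative = 2.
The profile is 4-3-2. Between /ɾ/ (4) and /n/ (3) sonority does not rise, so the cluster violates the SSP.

no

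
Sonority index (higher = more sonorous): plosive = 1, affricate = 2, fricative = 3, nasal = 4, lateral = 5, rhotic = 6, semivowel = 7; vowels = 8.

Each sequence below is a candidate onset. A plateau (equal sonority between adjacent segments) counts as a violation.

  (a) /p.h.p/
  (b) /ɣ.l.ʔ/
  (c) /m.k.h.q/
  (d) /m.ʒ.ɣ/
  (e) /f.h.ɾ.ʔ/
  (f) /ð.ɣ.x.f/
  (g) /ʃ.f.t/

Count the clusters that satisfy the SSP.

(a) sonority 1-3-1: ill-formed.
(b) sonority 3-5-1: ill-formed.
(c) sonority 4-1-3-1: ill-formed.
(d) sonority 4-3-3: ill-formed.
(e) sonority 3-3-6-1: ill-formed.
(f) sonority 3-3-3-3: ill-formed.
(g) sonority 3-3-1: ill-formed.

0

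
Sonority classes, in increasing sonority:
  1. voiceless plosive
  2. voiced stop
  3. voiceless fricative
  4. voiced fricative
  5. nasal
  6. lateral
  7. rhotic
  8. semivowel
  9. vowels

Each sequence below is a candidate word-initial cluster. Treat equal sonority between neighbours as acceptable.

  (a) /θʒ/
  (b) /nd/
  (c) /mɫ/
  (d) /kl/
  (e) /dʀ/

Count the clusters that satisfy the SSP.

4

(a) sonority 3-4: well-formed.
(b) sonority 5-2: ill-formed.
(c) sonority 5-6: well-formed.
(d) sonority 1-6: well-formed.
(e) sonority 2-7: well-formed.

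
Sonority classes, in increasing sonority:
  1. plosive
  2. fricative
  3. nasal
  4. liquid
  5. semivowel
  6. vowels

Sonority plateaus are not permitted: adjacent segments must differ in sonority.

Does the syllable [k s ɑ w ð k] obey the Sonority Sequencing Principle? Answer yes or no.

Onset: /k/ is a plosive (sonority 1), /s/ is a fricative (sonority 2); then the nucleus /ɑ/ (sonority 6).
Onset profile 1-2-6 — rises to the nucleus.
Coda: /w/ is a semivowel (sonority 5), /ð/ is a fricative (sonority 2), /k/ is a plosive (sonority 1).
Coda profile 6-5-2-1 — falls from the nucleus.

yes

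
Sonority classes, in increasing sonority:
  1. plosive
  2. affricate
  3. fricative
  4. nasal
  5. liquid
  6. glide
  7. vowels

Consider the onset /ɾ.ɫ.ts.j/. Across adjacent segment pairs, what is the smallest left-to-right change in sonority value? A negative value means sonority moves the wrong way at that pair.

/ɾ/ is a liquid (sonority 5).
/ɫ/ is a liquid (sonority 5).
/ts/ is an affricate (sonority 2).
/j/ is a glide (sonority 6).
/ɾ/→/ɫ/: change +0.
/ɫ/→/ts/: change -3.
/ts/→/j/: change +4.
Minimum = -3.

-3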